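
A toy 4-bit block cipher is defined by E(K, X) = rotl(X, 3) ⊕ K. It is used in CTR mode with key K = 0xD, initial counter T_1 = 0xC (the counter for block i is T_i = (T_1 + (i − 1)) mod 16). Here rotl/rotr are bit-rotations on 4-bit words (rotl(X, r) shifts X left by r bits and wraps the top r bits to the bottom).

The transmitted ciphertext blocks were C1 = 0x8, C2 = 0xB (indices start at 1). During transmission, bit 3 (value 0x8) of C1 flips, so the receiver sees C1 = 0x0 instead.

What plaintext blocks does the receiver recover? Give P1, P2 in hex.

CTR decryption: S_i = E(K, T_i) where T_i is the counter for block i; P_i = C_i ⊕ S_i.
Only C1 changed, to 0x0. In CTR, a change in C_i flips the same bit in P_i only; the keystream is unaffected. Decrypting the received ciphertext:
P1: T = 0xC, S = E(K, T) = 0xB; 0x0 ⊕ 0xB = 0xB.
P2: T = 0xD, S = E(K, T) = 0x3; 0xB ⊕ 0x3 = 0x8.
Blocks that differ from the original plaintext: P1.

P1 = 0xB, P2 = 0x8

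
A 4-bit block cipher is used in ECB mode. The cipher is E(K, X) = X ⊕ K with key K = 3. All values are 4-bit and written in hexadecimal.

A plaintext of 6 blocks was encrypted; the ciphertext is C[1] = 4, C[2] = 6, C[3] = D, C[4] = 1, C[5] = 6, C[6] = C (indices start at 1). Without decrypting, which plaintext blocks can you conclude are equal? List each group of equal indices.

P[2] = P[5]

ECB encrypts each block independently with the same key, so equal ciphertext blocks imply equal plaintext blocks.
C[2] = C[5] = 6, so P[2] = P[5].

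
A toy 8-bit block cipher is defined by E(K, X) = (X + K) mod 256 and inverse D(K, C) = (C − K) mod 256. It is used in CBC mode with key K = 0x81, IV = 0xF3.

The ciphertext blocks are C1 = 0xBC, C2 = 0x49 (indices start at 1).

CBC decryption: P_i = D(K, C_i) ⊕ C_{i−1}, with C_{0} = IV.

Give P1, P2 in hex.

P1 = 0xC8, P2 = 0x74

P1: D(K, 0xBC) = 0x3B; 0x3B ⊕ 0xF3 = 0xC8.
P2: D(K, 0x49) = 0xC8; 0xC8 ⊕ 0xBC = 0x74.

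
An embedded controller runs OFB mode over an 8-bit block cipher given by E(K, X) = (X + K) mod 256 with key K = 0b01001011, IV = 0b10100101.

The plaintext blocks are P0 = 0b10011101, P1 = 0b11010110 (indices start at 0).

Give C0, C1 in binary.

OFB encryption: S_i = E(K, S_{i−1}) with S_{−1} = IV; C_i = P_i ⊕ S_i.
C0: S = E(K, 0b10100101) = 0b11110000; 0b10011101 ⊕ 0b11110000 = 0b01101101.
C1: S = E(K, 0b11110000) = 0b00111011; 0b11010110 ⊕ 0b00111011 = 0b11101101.

C0 = 0b01101101, C1 = 0b11101101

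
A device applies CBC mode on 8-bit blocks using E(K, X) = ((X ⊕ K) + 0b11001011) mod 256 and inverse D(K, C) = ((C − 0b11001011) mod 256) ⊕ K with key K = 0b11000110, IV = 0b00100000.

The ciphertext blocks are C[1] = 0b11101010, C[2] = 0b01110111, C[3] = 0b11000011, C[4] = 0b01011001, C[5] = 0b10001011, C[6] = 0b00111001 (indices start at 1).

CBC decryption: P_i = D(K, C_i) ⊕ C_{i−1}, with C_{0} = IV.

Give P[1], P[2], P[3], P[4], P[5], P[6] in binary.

P[1] = 0b11111001, P[2] = 0b10000000, P[3] = 0b01001001, P[4] = 0b10001011, P[5] = 0b01011111, P[6] = 0b00100011

P[1]: D(K, 0b11101010) = 0b11011001; 0b11011001 ⊕ 0b00100000 = 0b11111001.
P[2]: D(K, 0b01110111) = 0b01101010; 0b01101010 ⊕ 0b11101010 = 0b10000000.
P[3]: D(K, 0b11000011) = 0b00111110; 0b00111110 ⊕ 0b01110111 = 0b01001001.
P[4]: D(K, 0b01011001) = 0b01001000; 0b01001000 ⊕ 0b11000011 = 0b10001011.
P[5]: D(K, 0b10001011) = 0b00000110; 0b00000110 ⊕ 0b01011001 = 0b01011111.
P[6]: D(K, 0b00111001) = 0b10101000; 0b10101000 ⊕ 0b10001011 = 0b00100011.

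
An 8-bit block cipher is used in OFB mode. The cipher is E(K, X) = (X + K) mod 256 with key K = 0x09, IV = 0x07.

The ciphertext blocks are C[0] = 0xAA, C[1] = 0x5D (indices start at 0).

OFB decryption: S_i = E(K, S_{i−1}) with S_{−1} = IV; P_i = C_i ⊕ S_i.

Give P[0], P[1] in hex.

P[0]: S = E(K, 0x07) = 0x10; 0xAA ⊕ 0x10 = 0xBA.
P[1]: S = E(K, 0x10) = 0x19; 0x5D ⊕ 0x19 = 0x44.

P[0] = 0xBA, P[1] = 0x44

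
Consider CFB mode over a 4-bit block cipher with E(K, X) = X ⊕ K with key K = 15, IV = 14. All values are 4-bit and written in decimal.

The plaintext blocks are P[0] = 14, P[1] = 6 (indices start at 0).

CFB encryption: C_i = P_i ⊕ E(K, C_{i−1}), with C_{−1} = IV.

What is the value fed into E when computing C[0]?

C[0]: E(K, 14) = 1; 14 ⊕ 1 = 15.
So the input to E for block [0] is 14.

14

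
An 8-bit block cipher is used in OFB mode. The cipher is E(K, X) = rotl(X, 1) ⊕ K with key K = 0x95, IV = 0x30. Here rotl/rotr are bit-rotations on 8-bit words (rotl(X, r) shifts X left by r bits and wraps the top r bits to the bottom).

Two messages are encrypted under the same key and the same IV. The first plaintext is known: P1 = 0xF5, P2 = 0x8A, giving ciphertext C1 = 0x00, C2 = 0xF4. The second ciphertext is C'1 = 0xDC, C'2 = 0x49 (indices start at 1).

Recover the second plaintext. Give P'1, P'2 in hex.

In OFB with a reused IV, both messages share the same keystream S_i, so C_i ⊕ C'_i = P_i ⊕ P'_i and thus P'_i = P_i ⊕ C_i ⊕ C'_i.
P'1: 0xF5 ⊕ 0x00 ⊕ 0xDC = 0x29.
P'2: 0x8A ⊕ 0xF4 ⊕ 0x49 = 0x37.

P'1 = 0x29, P'2 = 0x37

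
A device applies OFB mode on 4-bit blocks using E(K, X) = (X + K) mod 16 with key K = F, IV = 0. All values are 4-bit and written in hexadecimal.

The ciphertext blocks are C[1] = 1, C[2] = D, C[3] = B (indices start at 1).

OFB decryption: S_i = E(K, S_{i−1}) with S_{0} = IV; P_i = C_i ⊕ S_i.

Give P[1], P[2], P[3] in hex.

P[1] = E, P[2] = 3, P[3] = 6

P[1]: S = E(K, 0) = F; 1 ⊕ F = E.
P[2]: S = E(K, F) = E; D ⊕ E = 3.
P[3]: S = E(K, E) = D; B ⊕ D = 6.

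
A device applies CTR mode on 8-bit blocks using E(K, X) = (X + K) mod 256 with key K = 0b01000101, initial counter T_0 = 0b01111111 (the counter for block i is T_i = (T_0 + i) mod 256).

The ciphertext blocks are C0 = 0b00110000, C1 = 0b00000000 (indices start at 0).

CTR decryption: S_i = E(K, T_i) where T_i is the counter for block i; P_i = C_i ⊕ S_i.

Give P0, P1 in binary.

P0: T = 0b01111111, S = E(K, T) = 0b11000100; 0b00110000 ⊕ 0b11000100 = 0b11110100.
P1: T = 0b10000000, S = E(K, T) = 0b11000101; 0b00000000 ⊕ 0b11000101 = 0b11000101.

P0 = 0b11110100, P1 = 0b11000101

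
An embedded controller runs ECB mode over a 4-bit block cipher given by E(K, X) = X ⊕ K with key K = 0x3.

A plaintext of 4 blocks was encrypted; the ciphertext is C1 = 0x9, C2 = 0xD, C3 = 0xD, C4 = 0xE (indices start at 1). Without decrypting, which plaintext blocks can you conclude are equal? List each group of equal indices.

P2 = P3

ECB encrypts each block independently with the same key, so equal ciphertext blocks imply equal plaintext blocks.
C2 = C3 = 0xD, so P2 = P3.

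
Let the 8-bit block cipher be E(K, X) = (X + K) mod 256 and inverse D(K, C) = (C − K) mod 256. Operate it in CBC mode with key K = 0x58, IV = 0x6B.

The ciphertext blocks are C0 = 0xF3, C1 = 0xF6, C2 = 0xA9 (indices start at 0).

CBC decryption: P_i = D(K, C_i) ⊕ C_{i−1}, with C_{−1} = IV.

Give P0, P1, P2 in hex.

P0 = 0xF0, P1 = 0x6D, P2 = 0xA7

P0: D(K, 0xF3) = 0x9B; 0x9B ⊕ 0x6B = 0xF0.
P1: D(K, 0xF6) = 0x9E; 0x9E ⊕ 0xF3 = 0x6D.
P2: D(K, 0xA9) = 0x51; 0x51 ⊕ 0xF6 = 0xA7.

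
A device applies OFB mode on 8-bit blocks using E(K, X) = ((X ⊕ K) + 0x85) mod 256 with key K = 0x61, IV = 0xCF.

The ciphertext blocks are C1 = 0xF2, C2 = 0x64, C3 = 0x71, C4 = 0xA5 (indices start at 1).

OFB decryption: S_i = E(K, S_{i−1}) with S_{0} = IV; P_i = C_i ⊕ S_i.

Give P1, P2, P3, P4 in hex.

P1: S = E(K, 0xCF) = 0x33; 0xF2 ⊕ 0x33 = 0xC1.
P2: S = E(K, 0x33) = 0xD7; 0x64 ⊕ 0xD7 = 0xB3.
P3: S = E(K, 0xD7) = 0x3B; 0x71 ⊕ 0x3B = 0x4A.
P4: S = E(K, 0x3B) = 0xDF; 0xA5 ⊕ 0xDF = 0x7A.

P1 = 0xC1, P2 = 0xB3, P3 = 0x4A, P4 = 0x7A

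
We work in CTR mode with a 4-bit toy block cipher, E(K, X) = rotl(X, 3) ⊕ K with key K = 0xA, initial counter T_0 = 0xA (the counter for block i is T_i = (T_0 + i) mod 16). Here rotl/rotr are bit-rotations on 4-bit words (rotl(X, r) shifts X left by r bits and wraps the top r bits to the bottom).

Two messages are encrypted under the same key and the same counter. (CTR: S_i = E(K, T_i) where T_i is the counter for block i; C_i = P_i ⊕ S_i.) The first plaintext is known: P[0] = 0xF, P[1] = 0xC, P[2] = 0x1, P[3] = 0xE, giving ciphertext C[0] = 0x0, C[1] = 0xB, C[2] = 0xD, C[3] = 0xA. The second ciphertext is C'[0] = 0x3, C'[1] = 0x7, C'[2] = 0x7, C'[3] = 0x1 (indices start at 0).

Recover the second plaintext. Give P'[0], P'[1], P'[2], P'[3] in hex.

In CTR with a reused counter, both messages share the same keystream S_i, so C_i ⊕ C'_i = P_i ⊕ P'_i and thus P'_i = P_i ⊕ C_i ⊕ C'_i.
P'[0]: 0xF ⊕ 0x0 ⊕ 0x3 = 0xC.
P'[1]: 0xC ⊕ 0xB ⊕ 0x7 = 0x0.
P'[2]: 0x1 ⊕ 0xD ⊕ 0x7 = 0xB.
P'[3]: 0xE ⊕ 0xA ⊕ 0x1 = 0x5.

P'[0] = 0xC, P'[1] = 0x0, P'[2] = 0xB, P'[3] = 0x5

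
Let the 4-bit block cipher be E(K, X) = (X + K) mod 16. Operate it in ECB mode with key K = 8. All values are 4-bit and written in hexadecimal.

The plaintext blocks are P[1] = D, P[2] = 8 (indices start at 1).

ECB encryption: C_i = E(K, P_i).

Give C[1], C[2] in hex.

C[1]: E(K, D) = 5.
C[2]: E(K, 8) = 0.

C[1] = 5, C[2] = 0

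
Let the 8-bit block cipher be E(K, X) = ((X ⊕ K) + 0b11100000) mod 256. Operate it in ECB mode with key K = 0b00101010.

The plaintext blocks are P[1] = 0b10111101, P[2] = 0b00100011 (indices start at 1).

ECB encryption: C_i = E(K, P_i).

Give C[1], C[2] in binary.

C[1] = 0b01110111, C[2] = 0b11101001

C[1]: E(K, 0b10111101) = 0b01110111.
C[2]: E(K, 0b00100011) = 0b11101001.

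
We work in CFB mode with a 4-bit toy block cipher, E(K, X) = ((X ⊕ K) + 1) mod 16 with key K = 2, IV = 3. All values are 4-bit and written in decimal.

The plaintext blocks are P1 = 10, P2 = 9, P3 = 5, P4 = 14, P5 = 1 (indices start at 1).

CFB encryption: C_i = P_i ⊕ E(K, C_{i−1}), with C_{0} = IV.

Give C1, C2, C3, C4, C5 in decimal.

C1: E(K, 3) = 2; 10 ⊕ 2 = 8.
C2: E(K, 8) = 11; 9 ⊕ 11 = 2.
C3: E(K, 2) = 1; 5 ⊕ 1 = 4.
C4: E(K, 4) = 7; 14 ⊕ 7 = 9.
C5: E(K, 9) = 12; 1 ⊕ 12 = 13.

C1 = 8, C2 = 2, C3 = 4, C4 = 9, C5 = 13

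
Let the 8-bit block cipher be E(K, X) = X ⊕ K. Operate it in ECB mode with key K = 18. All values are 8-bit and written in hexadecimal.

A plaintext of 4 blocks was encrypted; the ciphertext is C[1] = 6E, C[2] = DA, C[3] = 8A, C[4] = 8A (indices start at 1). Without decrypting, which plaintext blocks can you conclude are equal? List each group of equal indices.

P[3] = P[4]

ECB encrypts each block independently with the same key, so equal ciphertext blocks imply equal plaintext blocks.
C[3] = C[4] = 8A, so P[3] = P[4].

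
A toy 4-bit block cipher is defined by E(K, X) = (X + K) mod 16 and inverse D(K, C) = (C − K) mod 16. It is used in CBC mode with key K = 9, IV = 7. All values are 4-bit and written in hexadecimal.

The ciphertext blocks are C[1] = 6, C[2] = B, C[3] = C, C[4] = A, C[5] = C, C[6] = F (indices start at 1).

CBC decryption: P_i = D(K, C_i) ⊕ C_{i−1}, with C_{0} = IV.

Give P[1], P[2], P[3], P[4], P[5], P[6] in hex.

P[1] = A, P[2] = 4, P[3] = 8, P[4] = D, P[5] = 9, P[6] = A

P[1]: D(K, 6) = D; D ⊕ 7 = A.
P[2]: D(K, B) = 2; 2 ⊕ 6 = 4.
P[3]: D(K, C) = 3; 3 ⊕ B = 8.
P[4]: D(K, A) = 1; 1 ⊕ C = D.
P[5]: D(K, C) = 3; 3 ⊕ A = 9.
P[6]: D(K, F) = 6; 6 ⊕ C = A.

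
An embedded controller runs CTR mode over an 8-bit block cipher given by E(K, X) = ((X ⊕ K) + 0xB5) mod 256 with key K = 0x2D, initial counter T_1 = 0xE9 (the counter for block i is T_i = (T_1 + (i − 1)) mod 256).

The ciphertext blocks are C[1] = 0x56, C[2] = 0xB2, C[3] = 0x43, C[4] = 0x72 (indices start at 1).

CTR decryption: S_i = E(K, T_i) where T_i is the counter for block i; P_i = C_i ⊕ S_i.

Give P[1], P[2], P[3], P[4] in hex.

P[1]: T = 0xE9, S = E(K, T) = 0x79; 0x56 ⊕ 0x79 = 0x2F.
P[2]: T = 0xEA, S = E(K, T) = 0x7C; 0xB2 ⊕ 0x7C = 0xCE.
P[3]: T = 0xEB, S = E(K, T) = 0x7B; 0x43 ⊕ 0x7B = 0x38.
P[4]: T = 0xEC, S = E(K, T) = 0x76; 0x72 ⊕ 0x76 = 0x04.

P[1] = 0x2F, P[2] = 0xCE, P[3] = 0x38, P[4] = 0x04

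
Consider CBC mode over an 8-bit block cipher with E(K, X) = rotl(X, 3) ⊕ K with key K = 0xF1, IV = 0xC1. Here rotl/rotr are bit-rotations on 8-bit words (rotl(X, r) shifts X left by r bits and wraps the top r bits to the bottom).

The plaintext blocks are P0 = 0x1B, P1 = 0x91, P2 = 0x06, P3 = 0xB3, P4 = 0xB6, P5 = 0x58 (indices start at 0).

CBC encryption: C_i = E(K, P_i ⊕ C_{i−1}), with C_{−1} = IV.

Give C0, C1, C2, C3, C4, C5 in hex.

C0 = 0x27, C1 = 0x44, C2 = 0xE3, C3 = 0x73, C4 = 0xDF, C5 = 0xCD

C0: P0 ⊕ 0xC1 = 0xDA; E(K, 0xDA) = 0x27.
C1: P1 ⊕ 0x27 = 0xB6; E(K, 0xB6) = 0x44.
C2: P2 ⊕ 0x44 = 0x42; E(K, 0x42) = 0xE3.
C3: P3 ⊕ 0xE3 = 0x50; E(K, 0x50) = 0x73.
C4: P4 ⊕ 0x73 = 0xC5; E(K, 0xC5) = 0xDF.
C5: P5 ⊕ 0xDF = 0x87; E(K, 0x87) = 0xCD.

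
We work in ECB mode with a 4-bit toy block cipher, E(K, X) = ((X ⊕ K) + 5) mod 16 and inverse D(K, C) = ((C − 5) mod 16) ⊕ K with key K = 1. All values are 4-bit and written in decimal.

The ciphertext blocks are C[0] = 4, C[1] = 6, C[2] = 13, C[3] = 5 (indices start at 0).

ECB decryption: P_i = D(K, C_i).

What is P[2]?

P[2] = 9

P[2]: D(K, 13) = 9.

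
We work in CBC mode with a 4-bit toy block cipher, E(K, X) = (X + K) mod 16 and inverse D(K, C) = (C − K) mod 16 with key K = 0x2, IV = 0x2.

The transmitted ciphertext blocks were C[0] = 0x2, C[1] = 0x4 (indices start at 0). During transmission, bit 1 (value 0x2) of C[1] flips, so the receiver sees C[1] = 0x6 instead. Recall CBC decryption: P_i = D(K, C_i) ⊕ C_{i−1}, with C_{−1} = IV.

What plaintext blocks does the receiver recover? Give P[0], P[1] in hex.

Only C[1] changed, to 0x6. In CBC, a change in C_i garbles P_i and flips the same bit in P_{i+1}. Decrypting the received ciphertext:
P[0]: D(K, 0x2) = 0x0; 0x0 ⊕ 0x2 = 0x2.
P[1]: D(K, 0x6) = 0x4; 0x4 ⊕ 0x2 = 0x6.
Blocks that differ from the original plaintext: P[1].

P[0] = 0x2, P[1] = 0x6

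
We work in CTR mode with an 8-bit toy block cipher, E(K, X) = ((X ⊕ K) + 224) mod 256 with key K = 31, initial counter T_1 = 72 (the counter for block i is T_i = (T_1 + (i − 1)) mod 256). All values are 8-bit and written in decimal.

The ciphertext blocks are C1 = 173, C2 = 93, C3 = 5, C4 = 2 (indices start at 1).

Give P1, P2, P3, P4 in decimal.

CTR decryption: S_i = E(K, T_i) where T_i is the counter for block i; P_i = C_i ⊕ S_i.
P1: T = 72, S = E(K, T) = 55; 173 ⊕ 55 = 154.
P2: T = 73, S = E(K, T) = 54; 93 ⊕ 54 = 107.
P3: T = 74, S = E(K, T) = 53; 5 ⊕ 53 = 48.
P4: T = 75, S = E(K, T) = 52; 2 ⊕ 52 = 54.

P1 = 154, P2 = 107, P3 = 48, P4 = 54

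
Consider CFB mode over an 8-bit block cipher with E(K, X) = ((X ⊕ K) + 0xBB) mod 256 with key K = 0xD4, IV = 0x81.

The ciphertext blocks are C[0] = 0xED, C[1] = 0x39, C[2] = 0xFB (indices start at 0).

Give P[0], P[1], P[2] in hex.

CFB decryption: P_i = C_i ⊕ E(K, C_{i−1}), with C_{−1} = IV.
P[0]: E(K, 0x81) = 0x10; 0xED ⊕ 0x10 = 0xFD.
P[1]: E(K, 0xED) = 0xF4; 0x39 ⊕ 0xF4 = 0xCD.
P[2]: E(K, 0x39) = 0xA8; 0xFB ⊕ 0xA8 = 0x53.

P[0] = 0xFD, P[1] = 0xCD, P[2] = 0x53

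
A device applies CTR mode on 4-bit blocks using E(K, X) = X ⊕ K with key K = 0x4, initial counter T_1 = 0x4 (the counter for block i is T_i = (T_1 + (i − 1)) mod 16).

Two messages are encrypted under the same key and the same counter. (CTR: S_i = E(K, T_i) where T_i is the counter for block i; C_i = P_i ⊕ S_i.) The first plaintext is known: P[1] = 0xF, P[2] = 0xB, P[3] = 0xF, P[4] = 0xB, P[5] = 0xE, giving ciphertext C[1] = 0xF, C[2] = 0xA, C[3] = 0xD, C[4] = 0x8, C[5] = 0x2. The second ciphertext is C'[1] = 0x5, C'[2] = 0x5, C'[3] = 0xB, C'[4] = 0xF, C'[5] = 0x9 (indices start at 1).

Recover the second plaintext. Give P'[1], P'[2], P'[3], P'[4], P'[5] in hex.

In CTR with a reused counter, both messages share the same keystream S_i, so C_i ⊕ C'_i = P_i ⊕ P'_i and thus P'_i = P_i ⊕ C_i ⊕ C'_i.
P'[1]: 0xF ⊕ 0xF ⊕ 0x5 = 0x5.
P'[2]: 0xB ⊕ 0xA ⊕ 0x5 = 0x4.
P'[3]: 0xF ⊕ 0xD ⊕ 0xB = 0x9.
P'[4]: 0xB ⊕ 0x8 ⊕ 0xF = 0xC.
P'[5]: 0xE ⊕ 0x2 ⊕ 0x9 = 0x5.

P'[1] = 0x5, P'[2] = 0x4, P'[3] = 0x9, P'[4] = 0xC, P'[5] = 0x5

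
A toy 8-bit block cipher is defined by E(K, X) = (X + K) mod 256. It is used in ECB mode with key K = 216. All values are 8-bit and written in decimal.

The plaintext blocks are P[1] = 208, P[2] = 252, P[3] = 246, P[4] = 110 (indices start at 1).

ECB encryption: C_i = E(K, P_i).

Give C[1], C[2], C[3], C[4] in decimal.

C[1] = 168, C[2] = 212, C[3] = 206, C[4] = 70

C[1]: E(K, 208) = 168.
C[2]: E(K, 252) = 212.
C[3]: E(K, 246) = 206.
C[4]: E(K, 110) = 70.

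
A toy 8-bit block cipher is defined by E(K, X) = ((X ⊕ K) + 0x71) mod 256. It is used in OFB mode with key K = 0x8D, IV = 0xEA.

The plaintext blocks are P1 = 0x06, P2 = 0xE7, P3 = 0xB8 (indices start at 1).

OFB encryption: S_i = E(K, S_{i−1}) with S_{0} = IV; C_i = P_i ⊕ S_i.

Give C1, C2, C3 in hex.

C1: S = E(K, 0xEA) = 0xD8; 0x06 ⊕ 0xD8 = 0xDE.
C2: S = E(K, 0xD8) = 0xC6; 0xE7 ⊕ 0xC6 = 0x21.
C3: S = E(K, 0xC6) = 0xBC; 0xB8 ⊕ 0xBC = 0x04.

C1 = 0xDE, C2 = 0x21, C3 = 0x04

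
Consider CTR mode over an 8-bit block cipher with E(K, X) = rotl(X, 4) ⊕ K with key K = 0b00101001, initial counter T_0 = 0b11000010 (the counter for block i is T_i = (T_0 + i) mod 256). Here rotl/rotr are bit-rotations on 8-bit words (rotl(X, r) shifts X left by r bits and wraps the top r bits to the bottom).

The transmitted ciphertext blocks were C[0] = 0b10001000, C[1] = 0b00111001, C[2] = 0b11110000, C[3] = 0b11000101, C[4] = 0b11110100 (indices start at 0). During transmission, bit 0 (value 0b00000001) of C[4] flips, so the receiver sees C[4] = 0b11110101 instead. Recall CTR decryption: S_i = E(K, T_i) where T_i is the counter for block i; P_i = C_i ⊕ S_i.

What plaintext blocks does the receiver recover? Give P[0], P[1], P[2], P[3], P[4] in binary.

Only C[4] changed, to 0b11110101. In CTR, a change in C_i flips the same bit in P_i only; the keystream is unaffected. Decrypting the received ciphertext:
P[0]: T = 0b11000010, S = E(K, T) = 0b00000101; 0b10001000 ⊕ 0b00000101 = 0b10001101.
P[1]: T = 0b11000011, S = E(K, T) = 0b00010101; 0b00111001 ⊕ 0b00010101 = 0b00101100.
P[2]: T = 0b11000100, S = E(K, T) = 0b01100101; 0b11110000 ⊕ 0b01100101 = 0b10010101.
P[3]: T = 0b11000101, S = E(K, T) = 0b01110101; 0b11000101 ⊕ 0b01110101 = 0b10110000.
P[4]: T = 0b11000110, S = E(K, T) = 0b01000101; 0b11110101 ⊕ 0b01000101 = 0b10110000.
Blocks that differ from the original plaintext: P[4].

P[0] = 0b10001101, P[1] = 0b00101100, P[2] = 0b10010101, P[3] = 0b10110000, P[4] = 0b10110000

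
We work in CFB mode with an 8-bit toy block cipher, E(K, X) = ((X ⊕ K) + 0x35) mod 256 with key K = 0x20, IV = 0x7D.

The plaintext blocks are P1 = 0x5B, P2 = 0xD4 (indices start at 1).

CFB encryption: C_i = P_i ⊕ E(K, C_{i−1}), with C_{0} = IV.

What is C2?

C2 = 0xCA

C1: E(K, 0x7D) = 0x92; 0x5B ⊕ 0x92 = 0xC9.
C2: E(K, 0xC9) = 0x1E; 0xD4 ⊕ 0x1E = 0xCA.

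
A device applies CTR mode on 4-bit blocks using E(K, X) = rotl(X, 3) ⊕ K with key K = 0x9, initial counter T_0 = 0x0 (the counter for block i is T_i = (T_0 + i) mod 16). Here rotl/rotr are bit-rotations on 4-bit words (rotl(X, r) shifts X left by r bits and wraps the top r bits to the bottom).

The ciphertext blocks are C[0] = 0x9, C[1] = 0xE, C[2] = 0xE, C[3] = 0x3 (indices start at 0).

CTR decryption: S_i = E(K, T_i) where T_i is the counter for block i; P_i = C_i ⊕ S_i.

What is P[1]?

P[1] = 0xF

P[1]: T = 0x1, S = E(K, T) = 0x1; 0xE ⊕ 0x1 = 0xF.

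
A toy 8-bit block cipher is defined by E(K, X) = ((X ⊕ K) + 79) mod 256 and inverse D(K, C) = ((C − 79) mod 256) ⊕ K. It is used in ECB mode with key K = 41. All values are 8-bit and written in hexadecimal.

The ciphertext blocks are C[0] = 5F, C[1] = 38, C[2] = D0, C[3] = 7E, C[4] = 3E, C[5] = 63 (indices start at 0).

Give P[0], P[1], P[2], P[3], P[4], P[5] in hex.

P[0] = A7, P[1] = FE, P[2] = 16, P[3] = 44, P[4] = 84, P[5] = AB

ECB decryption: P_i = D(K, C_i).
P[0]: D(K, 5F) = A7.
P[1]: D(K, 38) = FE.
P[2]: D(K, D0) = 16.
P[3]: D(K, 7E) = 44.
P[4]: D(K, 3E) = 84.
P[5]: D(K, 63) = AB.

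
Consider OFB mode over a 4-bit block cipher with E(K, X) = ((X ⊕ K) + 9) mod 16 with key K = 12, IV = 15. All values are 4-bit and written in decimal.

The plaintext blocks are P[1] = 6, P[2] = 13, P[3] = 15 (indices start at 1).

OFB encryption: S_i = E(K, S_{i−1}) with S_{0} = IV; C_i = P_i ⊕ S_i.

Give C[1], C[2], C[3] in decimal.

C[1] = 10, C[2] = 4, C[3] = 1

C[1]: S = E(K, 15) = 12; 6 ⊕ 12 = 10.
C[2]: S = E(K, 12) = 9; 13 ⊕ 9 = 4.
C[3]: S = E(K, 9) = 14; 15 ⊕ 14 = 1.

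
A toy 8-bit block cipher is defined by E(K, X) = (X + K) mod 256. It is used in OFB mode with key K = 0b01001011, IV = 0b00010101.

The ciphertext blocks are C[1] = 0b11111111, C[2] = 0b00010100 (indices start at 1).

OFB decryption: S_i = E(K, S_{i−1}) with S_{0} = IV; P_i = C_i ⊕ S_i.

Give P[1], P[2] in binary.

P[1]: S = E(K, 0b00010101) = 0b01100000; 0b11111111 ⊕ 0b01100000 = 0b10011111.
P[2]: S = E(K, 0b01100000) = 0b10101011; 0b00010100 ⊕ 0b10101011 = 0b10111111.

P[1] = 0b10011111, P[2] = 0b10111111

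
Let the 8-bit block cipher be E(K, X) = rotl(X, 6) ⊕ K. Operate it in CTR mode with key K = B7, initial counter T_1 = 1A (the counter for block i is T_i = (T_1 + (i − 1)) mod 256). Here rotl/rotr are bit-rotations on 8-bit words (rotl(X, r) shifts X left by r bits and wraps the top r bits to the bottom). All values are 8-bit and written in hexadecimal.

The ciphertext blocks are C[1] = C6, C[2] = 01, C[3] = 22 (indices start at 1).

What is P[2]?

P[2] = 70

CTR decryption: S_i = E(K, T_i) where T_i is the counter for block i; P_i = C_i ⊕ S_i.
P[2]: T = 1B, S = E(K, T) = 71; 01 ⊕ 71 = 70.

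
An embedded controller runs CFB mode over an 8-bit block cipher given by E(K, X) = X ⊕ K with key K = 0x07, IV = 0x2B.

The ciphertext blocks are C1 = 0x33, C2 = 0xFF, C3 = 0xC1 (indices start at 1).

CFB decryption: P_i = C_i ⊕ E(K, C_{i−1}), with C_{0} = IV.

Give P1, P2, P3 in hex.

P1: E(K, 0x2B) = 0x2C; 0x33 ⊕ 0x2C = 0x1F.
P2: E(K, 0x33) = 0x34; 0xFF ⊕ 0x34 = 0xCB.
P3: E(K, 0xFF) = 0xF8; 0xC1 ⊕ 0xF8 = 0x39.

P1 = 0x1F, P2 = 0xCB, P3 = 0x39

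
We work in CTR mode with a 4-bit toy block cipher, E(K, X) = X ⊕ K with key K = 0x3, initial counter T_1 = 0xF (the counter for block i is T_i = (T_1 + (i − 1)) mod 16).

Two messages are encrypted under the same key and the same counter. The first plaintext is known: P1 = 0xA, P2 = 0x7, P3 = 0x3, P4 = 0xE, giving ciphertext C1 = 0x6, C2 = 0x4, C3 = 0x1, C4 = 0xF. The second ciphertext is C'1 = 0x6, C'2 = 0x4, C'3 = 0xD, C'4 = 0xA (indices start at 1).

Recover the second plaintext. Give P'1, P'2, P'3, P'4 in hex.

In CTR with a reused counter, both messages share the same keystream S_i, so C_i ⊕ C'_i = P_i ⊕ P'_i and thus P'_i = P_i ⊕ C_i ⊕ C'_i.
P'1: 0xA ⊕ 0x6 ⊕ 0x6 = 0xA.
P'2: 0x7 ⊕ 0x4 ⊕ 0x4 = 0x7.
P'3: 0x3 ⊕ 0x1 ⊕ 0xD = 0xF.
P'4: 0xE ⊕ 0xF ⊕ 0xA = 0xB.

P'1 = 0xA, P'2 = 0x7, P'3 = 0xF, P'4 = 0xB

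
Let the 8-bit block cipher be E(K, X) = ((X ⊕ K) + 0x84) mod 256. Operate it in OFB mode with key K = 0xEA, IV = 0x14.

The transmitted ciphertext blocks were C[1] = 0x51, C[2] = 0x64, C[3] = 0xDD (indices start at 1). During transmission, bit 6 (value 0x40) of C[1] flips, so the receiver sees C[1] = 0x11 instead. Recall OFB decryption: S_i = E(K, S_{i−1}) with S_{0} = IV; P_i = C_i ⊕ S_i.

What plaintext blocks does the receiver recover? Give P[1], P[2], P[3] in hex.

P[1] = 0x93, P[2] = 0x88, P[3] = 0x57

Only C[1] changed, to 0x11. In OFB, a change in C_i flips the same bit in P_i only; the keystream is unaffected. Decrypting the received ciphertext:
P[1]: S = E(K, 0x14) = 0x82; 0x11 ⊕ 0x82 = 0x93.
P[2]: S = E(K, 0x82) = 0xEC; 0x64 ⊕ 0xEC = 0x88.
P[3]: S = E(K, 0xEC) = 0x8A; 0xDD ⊕ 0x8A = 0x57.
Blocks that differ from the original plaintext: P[1].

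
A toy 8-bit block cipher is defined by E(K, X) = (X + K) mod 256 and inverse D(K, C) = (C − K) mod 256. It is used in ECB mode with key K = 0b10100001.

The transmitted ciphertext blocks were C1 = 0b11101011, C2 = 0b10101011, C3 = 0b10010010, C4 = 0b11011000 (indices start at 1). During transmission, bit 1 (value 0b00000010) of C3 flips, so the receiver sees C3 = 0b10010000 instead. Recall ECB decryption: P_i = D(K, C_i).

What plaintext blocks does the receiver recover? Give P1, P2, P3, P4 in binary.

Only C3 changed, to 0b10010000. In ECB, a change in C_i affects only P_i. Decrypting the received ciphertext:
P1: D(K, 0b11101011) = 0b01001010.
P2: D(K, 0b10101011) = 0b00001010.
P3: D(K, 0b10010000) = 0b11101111.
P4: D(K, 0b11011000) = 0b00110111.
Blocks that differ from the original plaintext: P3.

P1 = 0b01001010, P2 = 0b00001010, P3 = 0b11101111, P4 = 0b00110111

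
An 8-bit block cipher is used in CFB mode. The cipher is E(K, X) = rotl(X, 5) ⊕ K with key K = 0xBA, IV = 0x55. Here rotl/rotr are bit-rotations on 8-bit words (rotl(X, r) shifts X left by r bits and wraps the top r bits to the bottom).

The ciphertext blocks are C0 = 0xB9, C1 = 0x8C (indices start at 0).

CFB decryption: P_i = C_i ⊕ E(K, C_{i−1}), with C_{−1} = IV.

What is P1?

P1: E(K, 0xB9) = 0x8D; 0x8C ⊕ 0x8D = 0x01.

P1 = 0x01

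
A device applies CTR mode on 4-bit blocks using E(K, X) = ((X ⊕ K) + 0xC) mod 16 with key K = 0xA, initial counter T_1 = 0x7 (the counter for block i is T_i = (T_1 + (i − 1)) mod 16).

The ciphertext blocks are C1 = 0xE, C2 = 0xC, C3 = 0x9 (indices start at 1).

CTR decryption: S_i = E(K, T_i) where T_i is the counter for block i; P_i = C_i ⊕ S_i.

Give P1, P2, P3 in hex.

P1: T = 0x7, S = E(K, T) = 0x9; 0xE ⊕ 0x9 = 0x7.
P2: T = 0x8, S = E(K, T) = 0xE; 0xC ⊕ 0xE = 0x2.
P3: T = 0x9, S = E(K, T) = 0xF; 0x9 ⊕ 0xF = 0x6.

P1 = 0x7, P2 = 0x2, P3 = 0x6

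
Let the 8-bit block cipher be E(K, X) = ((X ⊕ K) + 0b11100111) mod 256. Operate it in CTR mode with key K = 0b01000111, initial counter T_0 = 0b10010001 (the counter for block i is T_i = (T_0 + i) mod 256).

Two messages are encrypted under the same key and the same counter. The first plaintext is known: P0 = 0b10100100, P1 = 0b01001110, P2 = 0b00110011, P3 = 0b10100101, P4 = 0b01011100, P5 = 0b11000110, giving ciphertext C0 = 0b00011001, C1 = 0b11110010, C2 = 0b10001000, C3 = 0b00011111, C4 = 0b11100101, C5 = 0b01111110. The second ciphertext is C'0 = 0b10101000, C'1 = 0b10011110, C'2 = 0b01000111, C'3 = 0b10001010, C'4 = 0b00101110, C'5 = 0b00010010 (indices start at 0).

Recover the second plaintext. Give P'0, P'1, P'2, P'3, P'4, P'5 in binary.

In CTR with a reused counter, both messages share the same keystream S_i, so C_i ⊕ C'_i = P_i ⊕ P'_i and thus P'_i = P_i ⊕ C_i ⊕ C'_i.
P'0: 0b10100100 ⊕ 0b00011001 ⊕ 0b10101000 = 0b00010101.
P'1: 0b01001110 ⊕ 0b11110010 ⊕ 0b10011110 = 0b00100010.
P'2: 0b00110011 ⊕ 0b10001000 ⊕ 0b01000111 = 0b11111100.
P'3: 0b10100101 ⊕ 0b00011111 ⊕ 0b10001010 = 0b00110000.
P'4: 0b01011100 ⊕ 0b11100101 ⊕ 0b00101110 = 0b10010111.
P'5: 0b11000110 ⊕ 0b01111110 ⊕ 0b00010010 = 0b10101010.

P'0 = 0b00010101, P'1 = 0b00100010, P'2 = 0b11111100, P'3 = 0b00110000, P'4 = 0b10010111, P'5 = 0b10101010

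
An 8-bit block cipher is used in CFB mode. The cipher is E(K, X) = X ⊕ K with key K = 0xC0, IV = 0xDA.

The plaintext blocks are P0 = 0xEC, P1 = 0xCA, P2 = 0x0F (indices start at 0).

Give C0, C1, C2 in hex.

C0 = 0xF6, C1 = 0xFC, C2 = 0x33

CFB encryption: C_i = P_i ⊕ E(K, C_{i−1}), with C_{−1} = IV.
C0: E(K, 0xDA) = 0x1A; 0xEC ⊕ 0x1A = 0xF6.
C1: E(K, 0xF6) = 0x36; 0xCA ⊕ 0x36 = 0xFC.
C2: E(K, 0xFC) = 0x3C; 0x0F ⊕ 0x3C = 0x33.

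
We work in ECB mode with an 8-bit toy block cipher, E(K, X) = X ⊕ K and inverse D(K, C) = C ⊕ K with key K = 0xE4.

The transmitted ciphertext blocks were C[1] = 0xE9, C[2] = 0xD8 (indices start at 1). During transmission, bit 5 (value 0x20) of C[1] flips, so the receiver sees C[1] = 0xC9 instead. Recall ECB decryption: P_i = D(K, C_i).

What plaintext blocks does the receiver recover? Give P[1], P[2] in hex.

P[1] = 0x2D, P[2] = 0x3C

Only C[1] changed, to 0xC9. In ECB, a change in C_i affects only P_i. Decrypting the received ciphertext:
P[1]: D(K, 0xC9) = 0x2D.
P[2]: D(K, 0xD8) = 0x3C.
Blocks that differ from the original plaintext: P[1].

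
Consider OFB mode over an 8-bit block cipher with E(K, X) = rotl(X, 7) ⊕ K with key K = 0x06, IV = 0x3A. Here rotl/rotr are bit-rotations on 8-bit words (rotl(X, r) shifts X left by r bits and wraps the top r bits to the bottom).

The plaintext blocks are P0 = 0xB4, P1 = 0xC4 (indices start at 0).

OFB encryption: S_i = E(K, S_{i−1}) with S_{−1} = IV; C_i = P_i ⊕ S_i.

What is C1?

C0: S = E(K, 0x3A) = 0x1B; 0xB4 ⊕ 0x1B = 0xAF.
C1: S = E(K, 0x1B) = 0x8B; 0xC4 ⊕ 0x8B = 0x4F.

C1 = 0x4F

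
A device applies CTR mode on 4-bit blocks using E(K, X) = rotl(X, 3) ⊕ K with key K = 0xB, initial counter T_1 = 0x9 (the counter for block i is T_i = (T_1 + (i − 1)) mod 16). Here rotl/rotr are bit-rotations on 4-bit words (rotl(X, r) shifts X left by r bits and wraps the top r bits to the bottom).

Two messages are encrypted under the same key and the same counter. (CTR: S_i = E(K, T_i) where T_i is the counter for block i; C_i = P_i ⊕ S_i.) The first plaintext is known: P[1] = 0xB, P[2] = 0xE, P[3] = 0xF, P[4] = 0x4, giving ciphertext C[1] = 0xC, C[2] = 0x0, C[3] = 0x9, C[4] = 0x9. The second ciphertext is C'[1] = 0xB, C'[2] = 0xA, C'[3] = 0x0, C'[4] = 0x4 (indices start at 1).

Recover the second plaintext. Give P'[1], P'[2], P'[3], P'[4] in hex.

P'[1] = 0xC, P'[2] = 0x4, P'[3] = 0x6, P'[4] = 0x9

In CTR with a reused counter, both messages share the same keystream S_i, so C_i ⊕ C'_i = P_i ⊕ P'_i and thus P'_i = P_i ⊕ C_i ⊕ C'_i.
P'[1]: 0xB ⊕ 0xC ⊕ 0xB = 0xC.
P'[2]: 0xE ⊕ 0x0 ⊕ 0xA = 0x4.
P'[3]: 0xF ⊕ 0x9 ⊕ 0x0 = 0x6.
P'[4]: 0x4 ⊕ 0x9 ⊕ 0x4 = 0x9.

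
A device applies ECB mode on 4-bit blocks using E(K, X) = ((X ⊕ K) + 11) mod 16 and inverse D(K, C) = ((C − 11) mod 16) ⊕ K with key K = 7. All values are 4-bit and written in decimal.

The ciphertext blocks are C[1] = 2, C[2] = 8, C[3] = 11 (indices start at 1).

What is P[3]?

ECB decryption: P_i = D(K, C_i).
P[3]: D(K, 11) = 7.

P[3] = 7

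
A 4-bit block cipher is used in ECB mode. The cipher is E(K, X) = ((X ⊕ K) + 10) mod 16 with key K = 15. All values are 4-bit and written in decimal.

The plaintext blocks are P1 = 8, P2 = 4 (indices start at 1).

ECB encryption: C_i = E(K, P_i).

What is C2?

C2: E(K, 4) = 5.

C2 = 5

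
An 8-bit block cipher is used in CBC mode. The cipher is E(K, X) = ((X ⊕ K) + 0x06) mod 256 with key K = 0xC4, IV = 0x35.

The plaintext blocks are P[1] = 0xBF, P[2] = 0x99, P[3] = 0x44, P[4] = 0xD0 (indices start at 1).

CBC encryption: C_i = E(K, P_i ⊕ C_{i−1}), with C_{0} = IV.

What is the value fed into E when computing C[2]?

0xCD

C[1]: P[1] ⊕ 0x35 = 0x8A; E(K, 0x8A) = 0x54.
C[2]: P[2] ⊕ 0x54 = 0xCD; E(K, 0xCD) = 0x0F.
So the input to E for block [2] is 0xCD.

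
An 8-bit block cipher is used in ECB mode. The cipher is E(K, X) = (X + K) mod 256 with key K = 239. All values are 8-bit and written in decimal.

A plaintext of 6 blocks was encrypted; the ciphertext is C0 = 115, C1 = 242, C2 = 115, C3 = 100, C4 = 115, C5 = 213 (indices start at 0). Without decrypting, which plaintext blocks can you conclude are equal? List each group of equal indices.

P0 = P2 = P4

ECB encrypts each block independently with the same key, so equal ciphertext blocks imply equal plaintext blocks.
C0 = C2 = C4 = 115, so P0 = P2 = P4.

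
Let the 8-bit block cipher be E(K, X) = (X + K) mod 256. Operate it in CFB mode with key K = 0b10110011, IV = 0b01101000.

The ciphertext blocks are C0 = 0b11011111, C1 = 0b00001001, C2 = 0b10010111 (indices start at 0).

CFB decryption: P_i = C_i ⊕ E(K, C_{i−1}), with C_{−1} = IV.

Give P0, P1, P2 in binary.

P0 = 0b11000100, P1 = 0b10011011, P2 = 0b00101011

P0: E(K, 0b01101000) = 0b00011011; 0b11011111 ⊕ 0b00011011 = 0b11000100.
P1: E(K, 0b11011111) = 0b10010010; 0b00001001 ⊕ 0b10010010 = 0b10011011.
P2: E(K, 0b00001001) = 0b10111100; 0b10010111 ⊕ 0b10111100 = 0b00101011.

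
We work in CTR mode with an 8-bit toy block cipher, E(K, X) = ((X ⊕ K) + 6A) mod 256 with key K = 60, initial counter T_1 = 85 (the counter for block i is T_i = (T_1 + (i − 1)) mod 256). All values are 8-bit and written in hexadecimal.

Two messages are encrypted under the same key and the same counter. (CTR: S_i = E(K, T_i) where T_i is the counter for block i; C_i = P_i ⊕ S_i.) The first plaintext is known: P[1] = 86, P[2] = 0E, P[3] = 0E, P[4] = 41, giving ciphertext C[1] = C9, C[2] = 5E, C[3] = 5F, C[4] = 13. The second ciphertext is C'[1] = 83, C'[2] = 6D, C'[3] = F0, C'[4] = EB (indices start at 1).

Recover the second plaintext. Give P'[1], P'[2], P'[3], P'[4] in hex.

P'[1] = CC, P'[2] = 3D, P'[3] = A1, P'[4] = B9

In CTR with a reused counter, both messages share the same keystream S_i, so C_i ⊕ C'_i = P_i ⊕ P'_i and thus P'_i = P_i ⊕ C_i ⊕ C'_i.
P'[1]: 86 ⊕ C9 ⊕ 83 = CC.
P'[2]: 0E ⊕ 5E ⊕ 6D = 3D.
P'[3]: 0E ⊕ 5F ⊕ F0 = A1.
P'[4]: 41 ⊕ 13 ⊕ EB = B9.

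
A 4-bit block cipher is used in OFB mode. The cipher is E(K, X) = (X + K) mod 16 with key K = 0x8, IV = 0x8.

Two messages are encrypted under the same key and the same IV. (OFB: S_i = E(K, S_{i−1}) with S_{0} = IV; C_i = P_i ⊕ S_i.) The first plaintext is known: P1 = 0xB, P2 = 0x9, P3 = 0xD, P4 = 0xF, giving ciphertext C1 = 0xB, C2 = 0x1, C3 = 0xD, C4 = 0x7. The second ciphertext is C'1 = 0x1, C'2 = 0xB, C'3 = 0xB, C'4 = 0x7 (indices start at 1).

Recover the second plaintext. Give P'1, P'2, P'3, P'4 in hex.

P'1 = 0x1, P'2 = 0x3, P'3 = 0xB, P'4 = 0xF

In OFB with a reused IV, both messages share the same keystream S_i, so C_i ⊕ C'_i = P_i ⊕ P'_i and thus P'_i = P_i ⊕ C_i ⊕ C'_i.
P'1: 0xB ⊕ 0xB ⊕ 0x1 = 0x1.
P'2: 0x9 ⊕ 0x1 ⊕ 0xB = 0x3.
P'3: 0xD ⊕ 0xD ⊕ 0xB = 0xB.
P'4: 0xF ⊕ 0x7 ⊕ 0x7 = 0xF.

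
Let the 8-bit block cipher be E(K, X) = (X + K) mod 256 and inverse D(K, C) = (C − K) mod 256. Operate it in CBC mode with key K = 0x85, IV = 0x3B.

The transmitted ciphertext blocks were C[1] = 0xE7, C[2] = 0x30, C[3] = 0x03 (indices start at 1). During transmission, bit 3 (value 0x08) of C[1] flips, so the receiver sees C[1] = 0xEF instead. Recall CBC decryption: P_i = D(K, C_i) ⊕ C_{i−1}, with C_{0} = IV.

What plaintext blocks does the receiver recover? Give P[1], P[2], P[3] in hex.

P[1] = 0x51, P[2] = 0x44, P[3] = 0x4E

Only C[1] changed, to 0xEF. In CBC, a change in C_i garbles P_i and flips the same bit in P_{i+1}. Decrypting the received ciphertext:
P[1]: D(K, 0xEF) = 0x6A; 0x6A ⊕ 0x3B = 0x51.
P[2]: D(K, 0x30) = 0xAB; 0xAB ⊕ 0xEF = 0x44.
P[3]: D(K, 0x03) = 0x7E; 0x7E ⊕ 0x30 = 0x4E.
Blocks that differ from the original plaintext: P[1], P[2].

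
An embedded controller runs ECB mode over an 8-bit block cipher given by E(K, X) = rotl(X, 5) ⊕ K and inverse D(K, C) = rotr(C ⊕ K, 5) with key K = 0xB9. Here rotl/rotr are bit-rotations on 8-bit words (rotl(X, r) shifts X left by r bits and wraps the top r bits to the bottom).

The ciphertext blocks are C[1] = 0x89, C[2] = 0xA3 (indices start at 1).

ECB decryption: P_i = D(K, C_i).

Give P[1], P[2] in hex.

P[1] = 0x81, P[2] = 0xD0

P[1]: D(K, 0x89) = 0x81.
P[2]: D(K, 0xA3) = 0xD0.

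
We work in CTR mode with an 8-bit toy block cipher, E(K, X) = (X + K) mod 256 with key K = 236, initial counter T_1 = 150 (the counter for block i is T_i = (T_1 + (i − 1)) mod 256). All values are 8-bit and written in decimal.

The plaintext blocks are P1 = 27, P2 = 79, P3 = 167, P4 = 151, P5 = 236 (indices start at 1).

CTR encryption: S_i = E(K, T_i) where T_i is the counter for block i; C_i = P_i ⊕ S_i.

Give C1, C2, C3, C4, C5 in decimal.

C1: T = 150, S = E(K, T) = 130; 27 ⊕ 130 = 153.
C2: T = 151, S = E(K, T) = 131; 79 ⊕ 131 = 204.
C3: T = 152, S = E(K, T) = 132; 167 ⊕ 132 = 35.
C4: T = 153, S = E(K, T) = 133; 151 ⊕ 133 = 18.
C5: T = 154, S = E(K, T) = 134; 236 ⊕ 134 = 106.

C1 = 153, C2 = 204, C3 = 35, C4 = 18, C5 = 106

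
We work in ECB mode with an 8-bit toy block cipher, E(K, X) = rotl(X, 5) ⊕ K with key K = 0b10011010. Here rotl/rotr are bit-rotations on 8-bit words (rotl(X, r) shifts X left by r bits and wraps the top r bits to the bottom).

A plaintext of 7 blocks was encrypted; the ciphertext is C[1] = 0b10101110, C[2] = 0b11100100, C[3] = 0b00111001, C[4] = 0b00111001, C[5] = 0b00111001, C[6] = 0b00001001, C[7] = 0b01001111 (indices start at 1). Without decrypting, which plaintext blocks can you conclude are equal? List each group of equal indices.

ECB encrypts each block independently with the same key, so equal ciphertext blocks imply equal plaintext blocks.
C[3] = C[4] = C[5] = 0b00111001, so P[3] = P[4] = P[5].

P[3] = P[4] = P[5]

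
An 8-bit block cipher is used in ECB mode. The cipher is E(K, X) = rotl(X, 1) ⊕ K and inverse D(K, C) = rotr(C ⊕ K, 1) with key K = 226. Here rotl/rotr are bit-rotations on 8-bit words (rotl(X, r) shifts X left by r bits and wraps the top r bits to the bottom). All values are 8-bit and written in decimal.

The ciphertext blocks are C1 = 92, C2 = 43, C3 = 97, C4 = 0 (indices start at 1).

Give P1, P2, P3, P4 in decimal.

P1 = 95, P2 = 228, P3 = 193, P4 = 113

ECB decryption: P_i = D(K, C_i).
P1: D(K, 92) = 95.
P2: D(K, 43) = 228.
P3: D(K, 97) = 193.
P4: D(K, 0) = 113.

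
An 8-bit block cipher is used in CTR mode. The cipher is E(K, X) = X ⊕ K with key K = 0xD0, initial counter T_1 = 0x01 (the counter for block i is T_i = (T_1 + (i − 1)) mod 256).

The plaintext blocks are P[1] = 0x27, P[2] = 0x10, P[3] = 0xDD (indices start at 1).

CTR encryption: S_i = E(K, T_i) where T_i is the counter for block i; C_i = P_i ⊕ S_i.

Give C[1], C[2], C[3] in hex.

C[1] = 0xF6, C[2] = 0xC2, C[3] = 0x0E

C[1]: T = 0x01, S = E(K, T) = 0xD1; 0x27 ⊕ 0xD1 = 0xF6.
C[2]: T = 0x02, S = E(K, T) = 0xD2; 0x10 ⊕ 0xD2 = 0xC2.
C[3]: T = 0x03, S = E(K, T) = 0xD3; 0xDD ⊕ 0xD3 = 0x0E.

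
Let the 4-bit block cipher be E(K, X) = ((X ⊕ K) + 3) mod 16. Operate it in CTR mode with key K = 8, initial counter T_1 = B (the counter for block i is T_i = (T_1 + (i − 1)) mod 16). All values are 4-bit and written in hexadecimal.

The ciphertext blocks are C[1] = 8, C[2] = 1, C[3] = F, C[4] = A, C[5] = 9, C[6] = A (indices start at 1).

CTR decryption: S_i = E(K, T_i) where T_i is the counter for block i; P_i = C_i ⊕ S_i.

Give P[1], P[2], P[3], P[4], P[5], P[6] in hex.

P[1]: T = B, S = E(K, T) = 6; 8 ⊕ 6 = E.
P[2]: T = C, S = E(K, T) = 7; 1 ⊕ 7 = 6.
P[3]: T = D, S = E(K, T) = 8; F ⊕ 8 = 7.
P[4]: T = E, S = E(K, T) = 9; A ⊕ 9 = 3.
P[5]: T = F, S = E(K, T) = A; 9 ⊕ A = 3.
P[6]: T = 0, S = E(K, T) = B; A ⊕ B = 1.

P[1] = E, P[2] = 6, P[3] = 7, P[4] = 3, P[5] = 3, P[6] = 1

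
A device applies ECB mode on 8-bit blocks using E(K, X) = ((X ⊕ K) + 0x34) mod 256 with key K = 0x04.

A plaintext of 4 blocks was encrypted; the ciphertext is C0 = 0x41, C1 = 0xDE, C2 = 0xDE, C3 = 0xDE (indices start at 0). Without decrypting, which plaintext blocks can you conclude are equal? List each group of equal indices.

ECB encrypts each block independently with the same key, so equal ciphertext blocks imply equal plaintext blocks.
C1 = C2 = C3 = 0xDE, so P1 = P2 = P3.

P1 = P2 = P3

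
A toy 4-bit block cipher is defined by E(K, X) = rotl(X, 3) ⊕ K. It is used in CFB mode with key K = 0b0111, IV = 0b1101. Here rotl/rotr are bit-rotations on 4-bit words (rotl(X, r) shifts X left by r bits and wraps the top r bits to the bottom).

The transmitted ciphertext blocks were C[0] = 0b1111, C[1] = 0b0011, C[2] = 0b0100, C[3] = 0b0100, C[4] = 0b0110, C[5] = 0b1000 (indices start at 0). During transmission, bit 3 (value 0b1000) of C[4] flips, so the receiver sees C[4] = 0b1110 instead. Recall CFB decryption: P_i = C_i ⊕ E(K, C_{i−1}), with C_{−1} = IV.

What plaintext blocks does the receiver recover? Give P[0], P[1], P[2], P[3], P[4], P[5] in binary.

Only C[4] changed, to 0b1110. In CFB, a change in C_i flips the same bit in P_i and garbles P_{i+1}. Decrypting the received ciphertext:
P[0]: E(K, 0b1101) = 0b1001; 0b1111 ⊕ 0b1001 = 0b0110.
P[1]: E(K, 0b1111) = 0b1000; 0b0011 ⊕ 0b1000 = 0b1011.
P[2]: E(K, 0b0011) = 0b1110; 0b0100 ⊕ 0b1110 = 0b1010.
P[3]: E(K, 0b0100) = 0b0101; 0b0100 ⊕ 0b0101 = 0b0001.
P[4]: E(K, 0b0100) = 0b0101; 0b1110 ⊕ 0b0101 = 0b1011.
P[5]: E(K, 0b1110) = 0b0000; 0b1000 ⊕ 0b0000 = 0b1000.
Blocks that differ from the original plaintext: P[4], P[5].

P[0] = 0b0110, P[1] = 0b1011, P[2] = 0b1010, P[3] = 0b0001, P[4] = 0b1011, P[5] = 0b1000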